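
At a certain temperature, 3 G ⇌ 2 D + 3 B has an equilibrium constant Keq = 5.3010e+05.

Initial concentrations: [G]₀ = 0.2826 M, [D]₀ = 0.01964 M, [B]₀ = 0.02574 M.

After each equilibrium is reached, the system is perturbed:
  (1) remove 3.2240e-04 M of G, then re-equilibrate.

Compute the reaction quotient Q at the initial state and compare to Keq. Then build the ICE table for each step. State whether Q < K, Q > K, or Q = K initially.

Q₀ = 2.9147e-07; Q < K (proceeds forward)

Q₀ = 2.9147e-07 vs Keq = 5.3010e+05 ⇒ Q<K, forward
Step 1:
                    G           D           B
  Initial      0.2826     0.01964     0.02574
  Change      -0.2813      0.1875      0.2813
  Equil      0.001328      0.2072       0.307
  solve Keq expr → x = 0.09376; check Q = 5.3010e+05
Then remove 3.2240e-04 M of G.
Step 2:
                    G           D           B
  Initial    0.001006      0.2072       0.307
  Change   3.2010e-04 -2.1340e-04 -3.2010e-04
  Equil      0.001326      0.2069      0.3067
  solve Keq expr → x = -1.0670e-04; check Q = 5.3010e+05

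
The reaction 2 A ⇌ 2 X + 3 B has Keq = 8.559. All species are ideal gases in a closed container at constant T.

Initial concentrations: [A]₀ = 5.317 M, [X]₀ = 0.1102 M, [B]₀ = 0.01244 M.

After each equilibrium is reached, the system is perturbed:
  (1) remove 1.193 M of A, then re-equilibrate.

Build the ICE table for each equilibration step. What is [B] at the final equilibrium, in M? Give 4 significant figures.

[B]_eq = 2.525 M

Q₀ = 8.2697e-10 vs Keq = 8.559 ⇒ Q<K, forward
Step 1:
                  A         X         B
  I           5.317    0.1102   0.01244
  C          -1.917     1.917     2.875
  E             3.4     2.027     2.888
  solve Keq expr → x = 0.9584; check Q = 8.559
Then remove 1.193 M of A.
Step 2:
                  A         X         B
  I           2.207     2.027     2.888
  C          0.2417   -0.2417   -0.3626
  E           2.449     1.785     2.525
  solve Keq expr → x = -0.1209; check Q = 8.559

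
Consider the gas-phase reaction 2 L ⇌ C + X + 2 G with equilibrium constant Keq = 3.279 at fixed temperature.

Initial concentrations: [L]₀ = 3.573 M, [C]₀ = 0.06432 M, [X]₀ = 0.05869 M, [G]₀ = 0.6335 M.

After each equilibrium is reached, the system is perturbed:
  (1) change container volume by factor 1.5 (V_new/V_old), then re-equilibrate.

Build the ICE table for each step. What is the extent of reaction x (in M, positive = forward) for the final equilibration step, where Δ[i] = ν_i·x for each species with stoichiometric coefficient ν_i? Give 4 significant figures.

x = 0.08984 M

Q₀ = 1.1867e-04 vs Keq = 3.279 ⇒ Q<K, forward
Step 1:
                    L           C           X           G
  I             3.573     0.06432     0.05869      0.6335
  C            -2.013       1.006       1.006       2.013
  E              1.56       1.071       1.065       2.646
  solve Keq expr → x = 1.006; check Q = 3.279
Then change container volume by factor 1.5 (V_new/V_old).
Step 2:
                    L           C           X           G
  I              1.04      0.7138        0.71       1.764
  C           -0.1797     0.08984     0.08984      0.1797
  E            0.8606      0.8036      0.7998       1.944
  solve Keq expr → x = 0.08984; check Q = 3.279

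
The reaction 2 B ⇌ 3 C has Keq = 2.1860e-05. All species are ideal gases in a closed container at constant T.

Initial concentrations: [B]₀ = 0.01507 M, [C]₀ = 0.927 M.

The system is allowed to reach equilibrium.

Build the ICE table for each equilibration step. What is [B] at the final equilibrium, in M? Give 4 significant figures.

[B]_eq = 0.6195 M

Q₀ = 3508 vs Keq = 2.1860e-05 ⇒ Q>K, reverse
Step 1:
                    B           C
  I           0.01507       0.927
  C            0.6045     -0.9067
  E            0.6195     0.02032
  solve Keq expr → x = -0.3022; check Q = 2.1860e-05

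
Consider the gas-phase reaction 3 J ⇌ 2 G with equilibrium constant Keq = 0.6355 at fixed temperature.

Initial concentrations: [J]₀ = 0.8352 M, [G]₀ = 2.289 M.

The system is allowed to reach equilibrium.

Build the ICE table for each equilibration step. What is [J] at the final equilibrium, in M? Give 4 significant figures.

[J]_eq = 1.675 M

Q₀ = 8.993 vs Keq = 0.6355 ⇒ Q>K, reverse
Step 1:
                    J           G
  Initial      0.8352       2.289
  Change       0.8402     -0.5602
  Equil         1.675       1.729
  solve Keq expr → x = -0.2801; check Q = 0.6355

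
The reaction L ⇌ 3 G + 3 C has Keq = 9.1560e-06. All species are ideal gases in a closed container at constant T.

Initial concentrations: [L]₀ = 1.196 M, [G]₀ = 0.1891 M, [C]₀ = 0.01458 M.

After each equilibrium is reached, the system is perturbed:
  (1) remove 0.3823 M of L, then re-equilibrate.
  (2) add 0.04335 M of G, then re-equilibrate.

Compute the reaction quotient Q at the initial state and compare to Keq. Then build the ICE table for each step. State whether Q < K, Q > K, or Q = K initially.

Q₀ = 1.7523e-08; Q < K (proceeds forward)

Q₀ = 1.7523e-08 vs Keq = 9.1560e-06 ⇒ Q<K, forward
Step 1:
                   L          G          C
  Initial      1.196     0.1891    0.01458
  Change    -0.02347    0.07042    0.07042
  Equil        1.173     0.2595      0.085
  solve Keq expr → x = 0.02347; check Q = 9.1560e-06
Then remove 0.3823 M of L.
Step 2:
                   L          G          C
  Initial     0.7902     0.2595      0.085
  Change    0.002672  -0.008015  -0.008015
  Equil       0.7929     0.2515    0.07699
  solve Keq expr → x = -0.002672; check Q = 9.1560e-06
Then add 0.04335 M of G.
Step 3:
                   L          G          C
  Initial     0.7929     0.2949    0.07699
  Change    0.003044  -0.009133  -0.009133
  Equil       0.7959     0.2857    0.06785
  solve Keq expr → x = -0.003044; check Q = 9.1560e-06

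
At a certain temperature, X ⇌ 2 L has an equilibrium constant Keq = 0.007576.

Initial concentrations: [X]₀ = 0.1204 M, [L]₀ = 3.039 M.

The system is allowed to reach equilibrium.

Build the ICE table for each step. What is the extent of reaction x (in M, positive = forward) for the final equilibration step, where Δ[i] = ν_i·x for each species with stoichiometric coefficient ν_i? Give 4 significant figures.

x = -1.465 M

Q₀ = 76.71 vs Keq = 0.007576 ⇒ Q>K, reverse
Step 1:
                  X         L
  Initial    0.1204     3.039
  Change      1.465    -2.929
  Equil       1.585    0.1096
  solve Keq expr → x = -1.465; check Q = 0.007576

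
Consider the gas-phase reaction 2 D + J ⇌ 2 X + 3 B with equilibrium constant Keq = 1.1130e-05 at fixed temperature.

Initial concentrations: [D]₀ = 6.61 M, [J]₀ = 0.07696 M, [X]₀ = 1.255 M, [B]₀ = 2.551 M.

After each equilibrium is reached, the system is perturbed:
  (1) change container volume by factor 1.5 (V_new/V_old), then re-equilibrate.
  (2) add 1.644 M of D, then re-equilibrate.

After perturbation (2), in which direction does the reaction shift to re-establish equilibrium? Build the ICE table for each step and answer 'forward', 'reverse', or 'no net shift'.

Direction: forward

Q₀ = 7.776 vs Keq = 1.1130e-05 ⇒ Q>K, reverse
Step 1:
                  D         J         X         B
  init         6.61   0.07696     1.255     2.551
  Δ            1.22    0.6098     -1.22     -1.83
  eq           7.83    0.6868   0.03532    0.7215
  solve Keq expr → x = -0.6098; check Q = 1.1130e-05
Then change container volume by factor 1.5 (V_new/V_old).
Step 2:
                  D         J         X         B
  init         5.22    0.4579   0.02355     0.481
  Δ       -0.009945 -0.004973  0.009945   0.01492
  eq           5.21    0.4529   0.03349    0.4959
  solve Keq expr → x = 0.004973; check Q = 1.1130e-05
Then add 1.644 M of D.
Step 3:
                  D         J         X         B
  init        6.854    0.4529   0.03349    0.4959
  Δ       -0.008641  -0.00432  0.008641   0.01296
  eq          6.845    0.4486   0.04213    0.5089
  solve Keq expr → x = 0.00432; check Q = 1.1130e-05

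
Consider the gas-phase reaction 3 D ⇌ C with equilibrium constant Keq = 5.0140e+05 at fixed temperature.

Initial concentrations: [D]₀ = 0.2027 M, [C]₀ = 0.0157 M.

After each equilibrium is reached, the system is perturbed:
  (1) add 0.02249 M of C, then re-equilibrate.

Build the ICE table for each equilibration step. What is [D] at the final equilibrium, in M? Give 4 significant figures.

[D]_eq = 0.005915 M

Q₀ = 1.885 vs Keq = 5.0140e+05 ⇒ Q<K, forward
Step 1:
                   D          C
  Initial     0.2027     0.0157
  Change     -0.1972    0.06575
  Equil     0.005456    0.08145
  solve Keq expr → x = 0.06575; check Q = 5.0140e+05
Then add 0.02249 M of C.
Step 2:
                   D          C
  Initial   0.005456     0.1039
  Change  4.5908e-04 -1.5303e-04
  Equil     0.005915     0.1038
  solve Keq expr → x = -1.5303e-04; check Q = 5.0140e+05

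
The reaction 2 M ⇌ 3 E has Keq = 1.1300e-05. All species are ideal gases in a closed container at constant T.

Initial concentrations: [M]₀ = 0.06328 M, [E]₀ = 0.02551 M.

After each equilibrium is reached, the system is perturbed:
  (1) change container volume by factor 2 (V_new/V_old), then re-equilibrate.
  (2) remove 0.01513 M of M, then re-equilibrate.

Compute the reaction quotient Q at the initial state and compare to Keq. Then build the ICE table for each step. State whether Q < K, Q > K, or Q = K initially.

Q₀ = 0.004146; Q > K (proceeds reverse)

Q₀ = 0.004146 vs Keq = 1.1300e-05 ⇒ Q>K, reverse
Step 1:
                    M           E
  I           0.06328     0.02551
  C           0.01429    -0.02143
  E           0.07757    0.004081
  solve Keq expr → x = -0.007143; check Q = 1.1300e-05
Then change container volume by factor 2 (V_new/V_old).
Step 2:
                    M           E
  I           0.03878    0.002041
  C       -3.4348e-04  5.1521e-04
  E           0.03844    0.002556
  solve Keq expr → x = 1.7174e-04; check Q = 1.1300e-05
Then remove 0.01513 M of M.
Step 3:
                    M           E
  I           0.02331    0.002556
  C        4.6695e-04 -7.0042e-04
  E           0.02378    0.001855
  solve Keq expr → x = -2.3347e-04; check Q = 1.1300e-05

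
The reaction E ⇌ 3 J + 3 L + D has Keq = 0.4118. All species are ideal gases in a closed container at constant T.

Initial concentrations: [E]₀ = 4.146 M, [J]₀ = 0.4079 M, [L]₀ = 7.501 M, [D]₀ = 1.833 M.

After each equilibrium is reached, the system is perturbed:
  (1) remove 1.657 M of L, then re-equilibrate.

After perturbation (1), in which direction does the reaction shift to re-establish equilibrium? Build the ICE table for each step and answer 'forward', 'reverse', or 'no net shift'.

Q₀ = 12.66 vs Keq = 0.4118 ⇒ Q>K, reverse
Step 1:
                   E          J          L          D
  I            4.146     0.4079      7.501      1.833
  C          0.08986    -0.2696    -0.2696   -0.08986
  E            4.236     0.1383      7.231      1.743
  solve Keq expr → x = -0.08986; check Q = 0.4118
Then remove 1.657 M of L.
Step 2:
                   E          J          L          D
  I            4.236     0.1383      5.574      1.743
  C         -0.01308    0.03923    0.03923    0.01308
  E            4.223     0.1776      5.614      1.756
  solve Keq expr → x = 0.01308; check Q = 0.4118

Direction: forward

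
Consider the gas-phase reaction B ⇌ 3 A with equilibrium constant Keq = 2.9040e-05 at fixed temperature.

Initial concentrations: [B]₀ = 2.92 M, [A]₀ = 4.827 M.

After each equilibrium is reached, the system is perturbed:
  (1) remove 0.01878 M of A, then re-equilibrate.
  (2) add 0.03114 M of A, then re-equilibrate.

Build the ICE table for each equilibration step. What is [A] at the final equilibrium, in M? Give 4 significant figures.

[A]_eq = 0.05081 M

Q₀ = 38.52 vs Keq = 2.9040e-05 ⇒ Q>K, reverse
Step 1:
                   B          A
  init          2.92      4.827
  Δ            1.592     -4.776
  eq           4.512    0.05079
  solve Keq expr → x = -1.592; check Q = 2.9040e-05
Then remove 0.01878 M of A.
Step 2:
                   B          A
  init         4.512    0.03201
  Δ        -0.006252    0.01876
  eq           4.506    0.05077
  solve Keq expr → x = 0.006252; check Q = 2.9040e-05
Then add 0.03114 M of A.
Step 3:
                   B          A
  init         4.506    0.08191
  Δ          0.01037    -0.0311
  eq           4.516    0.05081
  solve Keq expr → x = -0.01037; check Q = 2.9040e-05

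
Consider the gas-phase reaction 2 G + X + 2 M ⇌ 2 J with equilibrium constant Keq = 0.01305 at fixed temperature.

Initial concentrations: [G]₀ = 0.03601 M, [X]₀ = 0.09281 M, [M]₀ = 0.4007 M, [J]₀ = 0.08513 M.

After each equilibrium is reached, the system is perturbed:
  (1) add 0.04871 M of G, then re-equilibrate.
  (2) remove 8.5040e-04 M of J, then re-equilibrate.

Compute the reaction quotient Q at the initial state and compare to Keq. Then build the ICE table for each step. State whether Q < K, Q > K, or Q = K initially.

Q₀ = 375 vs Keq = 0.01305 ⇒ Q>K, reverse
Step 1:
                    G           X           M           J
  Initial     0.03601     0.09281      0.4007     0.08513
  Change      0.08273     0.04136     0.08273    -0.08273
  Equil        0.1187      0.1342      0.4834    0.002402
  solve Keq expr → x = -0.04136; check Q = 0.01305
Then add 0.04871 M of G.
Step 2:
                    G           X           M           J
  Initial      0.1674      0.1342      0.4834    0.002402
  Change  -9.5344e-04 -4.7672e-04 -9.5344e-04  9.5344e-04
  Equil        0.1665      0.1337      0.4825    0.003355
  solve Keq expr → x = 4.7672e-04; check Q = 0.01305
Then remove 8.5040e-04 M of J.
Step 3:
                    G           X           M           J
  Initial      0.1665      0.1337      0.4825    0.002505
  Change  -8.2299e-04 -4.1149e-04 -8.2299e-04  8.2299e-04
  Equil        0.1657      0.1333      0.4817    0.003328
  solve Keq expr → x = 4.1149e-04; check Q = 0.01305

Q₀ = 375; Q > K (proceeds reverse)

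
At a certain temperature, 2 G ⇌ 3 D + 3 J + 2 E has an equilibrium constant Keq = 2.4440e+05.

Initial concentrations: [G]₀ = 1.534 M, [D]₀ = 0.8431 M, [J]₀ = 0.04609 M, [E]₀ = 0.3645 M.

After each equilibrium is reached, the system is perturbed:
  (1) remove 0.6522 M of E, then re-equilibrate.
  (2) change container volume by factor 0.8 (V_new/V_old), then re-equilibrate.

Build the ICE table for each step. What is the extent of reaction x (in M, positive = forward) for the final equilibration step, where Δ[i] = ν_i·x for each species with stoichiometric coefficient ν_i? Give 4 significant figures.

x = -0.02208 M

Q₀ = 3.3128e-06 vs Keq = 2.4440e+05 ⇒ Q<K, forward
Step 1:
                   G          D          J          E
  I            1.534     0.8431    0.04609     0.3645
  C           -1.468      2.201      2.201      1.468
  E          0.06634      3.045      2.248      1.832
  solve Keq expr → x = 0.7338; check Q = 2.4440e+05
Then remove 0.6522 M of E.
Step 2:
                   G          D          J          E
  I          0.06634      3.045      2.248       1.18
  C         -0.02122    0.03183    0.03183    0.02122
  E          0.04512      3.076      2.279      1.201
  solve Keq expr → x = 0.01061; check Q = 2.4440e+05
Then change container volume by factor 0.8 (V_new/V_old).
Step 3:
                   G          D          J          E
  I           0.0564      3.846      2.849      1.501
  C          0.04415   -0.06623   -0.06623   -0.04415
  E           0.1006      3.779      2.783      1.457
  solve Keq expr → x = -0.02208; check Q = 2.4440e+05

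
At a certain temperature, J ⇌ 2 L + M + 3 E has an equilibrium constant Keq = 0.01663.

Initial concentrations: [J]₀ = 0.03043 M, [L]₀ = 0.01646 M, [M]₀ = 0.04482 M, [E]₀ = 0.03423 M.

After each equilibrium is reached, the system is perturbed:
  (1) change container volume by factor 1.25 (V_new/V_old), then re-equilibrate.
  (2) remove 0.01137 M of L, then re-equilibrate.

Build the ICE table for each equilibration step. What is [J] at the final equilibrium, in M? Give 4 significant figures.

[J]_eq = 9.3262e-06 M

Q₀ = 1.6005e-08 vs Keq = 0.01663 ⇒ Q<K, forward
Step 1:
                    J           L           M           E
  Initial     0.03043     0.01646     0.04482     0.03423
  Change     -0.03038     0.06075     0.03038     0.09113
  Equil    5.3111e-05     0.07721      0.0752      0.1254
  solve Keq expr → x = 0.03038; check Q = 0.01663
Then change container volume by factor 1.25 (V_new/V_old).
Step 2:
                    J           L           M           E
  Initial  4.2488e-05     0.06177     0.06016      0.1003
  Change  -2.8498e-05  5.6996e-05  2.8498e-05  8.5493e-05
  Equil    1.3991e-05     0.06183     0.06019      0.1004
  solve Keq expr → x = 2.8498e-05; check Q = 0.01663
Then remove 0.01137 M of L.
Step 3:
                    J           L           M           E
  Initial  1.3991e-05     0.05046     0.06019      0.1004
  Change  -4.6645e-06  9.3290e-06  4.6645e-06  1.3993e-05
  Equil    9.3262e-06     0.05047     0.06019      0.1004
  solve Keq expr → x = 4.6645e-06; check Q = 0.01663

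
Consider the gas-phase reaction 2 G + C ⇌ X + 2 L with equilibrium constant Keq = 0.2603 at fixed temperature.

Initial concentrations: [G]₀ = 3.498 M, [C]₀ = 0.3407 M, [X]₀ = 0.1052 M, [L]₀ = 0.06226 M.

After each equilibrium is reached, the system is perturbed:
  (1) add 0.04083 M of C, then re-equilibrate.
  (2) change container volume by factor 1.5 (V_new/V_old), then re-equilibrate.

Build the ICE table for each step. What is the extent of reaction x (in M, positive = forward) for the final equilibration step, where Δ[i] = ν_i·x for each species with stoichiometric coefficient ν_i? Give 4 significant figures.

x = 0 M

Q₀ = 9.7819e-05 vs Keq = 0.2603 ⇒ Q<K, forward
Step 1:
                   G          C          X          L
  init         3.498     0.3407     0.1052    0.06226
  Δ          -0.5532    -0.2766     0.2766     0.5532
  eq           2.945    0.06408     0.3818     0.6155
  solve Keq expr → x = 0.2766; check Q = 0.2603
Then add 0.04083 M of C.
Step 2:
                   G          C          X          L
  init         2.945     0.1049     0.3818     0.6155
  Δ         -0.04703   -0.02351    0.02351    0.04703
  eq           2.898     0.0814     0.4053     0.6625
  solve Keq expr → x = 0.02351; check Q = 0.2603
Then change container volume by factor 1.5 (V_new/V_old).
Step 3:
                   G          C          X          L
  init         1.932    0.05427     0.2702     0.4417
  Δ                0          0          0          0
  eq           1.932    0.05427     0.2702     0.4417
  solve Keq expr → x = 0; check Q = 0.2603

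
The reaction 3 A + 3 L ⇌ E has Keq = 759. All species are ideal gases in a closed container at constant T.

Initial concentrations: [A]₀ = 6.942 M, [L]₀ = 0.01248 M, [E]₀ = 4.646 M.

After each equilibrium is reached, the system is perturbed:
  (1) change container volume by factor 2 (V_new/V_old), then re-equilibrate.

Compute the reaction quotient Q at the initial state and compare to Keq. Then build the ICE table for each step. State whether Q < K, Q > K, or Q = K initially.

Q₀ = 7145 vs Keq = 759 ⇒ Q>K, reverse
Step 1:
                   A          L          E
  init         6.942    0.01248      4.646
  Δ          0.01381    0.01381  -0.004603
  eq           6.956    0.02629      4.641
  solve Keq expr → x = -0.004603; check Q = 759
Then change container volume by factor 2 (V_new/V_old).
Step 2:
                   A          L          E
  init         3.478    0.01314      2.321
  Δ           0.0282     0.0282  -0.009399
  eq           3.506    0.04134      2.311
  solve Keq expr → x = -0.009399; check Q = 759

Q₀ = 7145; Q > K (proceeds reverse)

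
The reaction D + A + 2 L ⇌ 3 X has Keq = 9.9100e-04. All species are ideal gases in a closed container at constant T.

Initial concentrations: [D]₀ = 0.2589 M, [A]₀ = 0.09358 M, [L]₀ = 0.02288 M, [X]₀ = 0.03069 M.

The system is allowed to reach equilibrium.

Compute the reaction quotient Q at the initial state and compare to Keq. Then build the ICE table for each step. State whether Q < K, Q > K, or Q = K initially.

Q₀ = 2.279; Q > K (proceeds reverse)

Q₀ = 2.279 vs Keq = 9.9100e-04 ⇒ Q>K, reverse
Step 1:
                   D          A          L          X
  init        0.2589    0.09358    0.02288    0.03069
  Δ         0.009038   0.009038    0.01808   -0.02711
  eq          0.2679     0.1026    0.04096   0.003575
  solve Keq expr → x = -0.009038; check Q = 9.9100e-04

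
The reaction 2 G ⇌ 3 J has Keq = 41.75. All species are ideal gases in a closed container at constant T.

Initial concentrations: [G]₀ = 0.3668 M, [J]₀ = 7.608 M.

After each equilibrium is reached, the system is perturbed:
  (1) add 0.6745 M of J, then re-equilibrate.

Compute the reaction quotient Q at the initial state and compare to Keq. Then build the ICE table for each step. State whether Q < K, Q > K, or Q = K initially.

Q₀ = 3273 vs Keq = 41.75 ⇒ Q>K, reverse
Step 1:
                    G           J
  I            0.3668       7.608
  C             1.529      -2.294
  E             1.896       5.314
  solve Keq expr → x = -0.7646; check Q = 41.75
Then add 0.6745 M of J.
Step 2:
                    G           J
  I             1.896       5.989
  C            0.2021     -0.3032
  E             2.098       5.686
  solve Keq expr → x = -0.1011; check Q = 41.75

Q₀ = 3273; Q > K (proceeds reverse)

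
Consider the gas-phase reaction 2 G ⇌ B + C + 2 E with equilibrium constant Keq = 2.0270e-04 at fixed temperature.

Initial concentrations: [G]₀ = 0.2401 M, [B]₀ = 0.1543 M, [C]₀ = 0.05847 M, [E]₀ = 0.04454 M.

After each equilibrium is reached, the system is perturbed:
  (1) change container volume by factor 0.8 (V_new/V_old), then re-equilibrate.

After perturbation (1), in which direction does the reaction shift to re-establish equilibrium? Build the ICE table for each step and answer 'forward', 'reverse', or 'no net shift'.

Q₀ = 3.1047e-04 vs Keq = 2.0270e-04 ⇒ Q>K, reverse
Step 1:
                  G         B         C         E
  I          0.2401    0.1543   0.05847   0.04454
  C        0.006211 -0.003106 -0.003106 -0.006211
  E          0.2463    0.1512   0.05536   0.03833
  solve Keq expr → x = -0.003106; check Q = 2.0270e-04
Then change container volume by factor 0.8 (V_new/V_old).
Step 2:
                  G         B         C         E
  I          0.3079     0.189   0.06921   0.04791
  C        0.007226 -0.003613 -0.003613 -0.007226
  E          0.3151    0.1854   0.06559   0.04069
  solve Keq expr → x = -0.003613; check Q = 2.0270e-04

Direction: reverse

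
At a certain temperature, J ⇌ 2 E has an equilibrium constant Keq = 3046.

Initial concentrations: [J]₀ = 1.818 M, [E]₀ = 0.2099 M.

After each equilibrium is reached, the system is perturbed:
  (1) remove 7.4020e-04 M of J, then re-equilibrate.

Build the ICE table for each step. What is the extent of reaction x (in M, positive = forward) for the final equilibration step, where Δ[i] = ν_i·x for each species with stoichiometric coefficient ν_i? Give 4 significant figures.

x = -7.3649e-04 M

Q₀ = 0.02423 vs Keq = 3046 ⇒ Q<K, forward
Step 1:
                  J         E
  init        1.818    0.2099
  Δ          -1.813     3.626
  eq       0.004831     3.836
  solve Keq expr → x = 1.813; check Q = 3046
Then remove 7.4020e-04 M of J.
Step 2:
                  J         E
  init     0.004091     3.836
  Δ       7.3649e-04 -0.001473
  eq       0.004828     3.835
  solve Keq expr → x = -7.3649e-04; check Q = 3046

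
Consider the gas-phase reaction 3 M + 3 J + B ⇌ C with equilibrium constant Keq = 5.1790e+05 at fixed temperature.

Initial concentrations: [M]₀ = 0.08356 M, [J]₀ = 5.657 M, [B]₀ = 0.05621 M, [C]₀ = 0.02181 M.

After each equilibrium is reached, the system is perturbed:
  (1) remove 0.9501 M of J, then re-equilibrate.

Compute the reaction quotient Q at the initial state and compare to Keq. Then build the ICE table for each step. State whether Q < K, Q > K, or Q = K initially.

Q₀ = 3.674 vs Keq = 5.1790e+05 ⇒ Q<K, forward
Step 1:
                    M           J           B           C
  init        0.08356       5.657     0.05621     0.02181
  Δ          -0.08091    -0.08091    -0.02697     0.02697
  eq         0.002649       5.576     0.02924     0.04878
  solve Keq expr → x = 0.02697; check Q = 5.1790e+05
Then remove 0.9501 M of J.
Step 2:
                    M           J           B           C
  init       0.002649       4.626     0.02924     0.04878
  Δ        5.3329e-04  5.3329e-04  1.7776e-04 -1.7776e-04
  eq         0.003182       4.627     0.02942      0.0486
  solve Keq expr → x = -1.7776e-04; check Q = 5.1790e+05

Q₀ = 3.674; Q < K (proceeds forward)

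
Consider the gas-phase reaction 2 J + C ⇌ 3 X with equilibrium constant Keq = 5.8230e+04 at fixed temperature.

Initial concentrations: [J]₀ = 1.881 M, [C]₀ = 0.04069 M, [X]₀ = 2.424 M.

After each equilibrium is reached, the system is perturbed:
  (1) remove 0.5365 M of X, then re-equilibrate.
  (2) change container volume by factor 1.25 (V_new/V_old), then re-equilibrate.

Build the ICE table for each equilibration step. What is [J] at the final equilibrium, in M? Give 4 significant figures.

Q₀ = 98.93 vs Keq = 5.8230e+04 ⇒ Q<K, forward
Step 1:
                    J           C           X
  init          1.881     0.04069       2.424
  Δ          -0.08121     -0.0406      0.1218
  eq              1.8  8.7475e-05       2.546
  solve Keq expr → x = 0.0406; check Q = 5.8230e+04
Then remove 0.5365 M of X.
Step 2:
                    J           C           X
  init            1.8  8.7475e-05       2.009
  Δ       -8.8909e-05 -4.4454e-05  1.3336e-04
  eq              1.8  4.3021e-05       2.009
  solve Keq expr → x = 4.4454e-05; check Q = 5.8230e+04
Then change container volume by factor 1.25 (V_new/V_old).
Step 3:
                    J           C           X
  init           1.44  3.4416e-05       1.608
  Δ                 0           0           0
  eq             1.44  3.4416e-05       1.608
  solve Keq expr → x = 0; check Q = 5.8230e+04

[J]_eq = 1.44 M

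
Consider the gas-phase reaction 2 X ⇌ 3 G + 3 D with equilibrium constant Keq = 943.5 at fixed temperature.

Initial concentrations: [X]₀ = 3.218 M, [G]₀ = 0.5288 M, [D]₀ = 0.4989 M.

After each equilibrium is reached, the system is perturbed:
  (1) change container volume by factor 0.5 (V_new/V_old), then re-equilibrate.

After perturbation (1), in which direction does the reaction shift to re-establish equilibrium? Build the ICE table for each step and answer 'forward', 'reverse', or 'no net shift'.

Direction: reverse

Q₀ = 0.001773 vs Keq = 943.5 ⇒ Q<K, forward
Step 1:
                  X         G         D
  init        3.218    0.5288    0.4989
  Δ          -1.929     2.894     2.894
  eq          1.289     3.423     3.393
  solve Keq expr → x = 0.9647; check Q = 943.5
Then change container volume by factor 0.5 (V_new/V_old).
Step 2:
                  X         G         D
  init        2.577     6.846     6.786
  Δ           1.272    -1.908    -1.908
  eq          3.849     4.938     4.878
  solve Keq expr → x = -0.6359; check Q = 943.5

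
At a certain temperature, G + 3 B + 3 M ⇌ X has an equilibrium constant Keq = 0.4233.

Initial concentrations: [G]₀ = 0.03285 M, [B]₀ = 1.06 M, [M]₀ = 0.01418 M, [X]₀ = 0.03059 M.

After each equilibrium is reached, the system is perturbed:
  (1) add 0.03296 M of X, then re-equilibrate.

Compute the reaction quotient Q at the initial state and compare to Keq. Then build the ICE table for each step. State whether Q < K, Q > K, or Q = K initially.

Q₀ = 2.7422e+05; Q > K (proceeds reverse)

Q₀ = 2.7422e+05 vs Keq = 0.4233 ⇒ Q>K, reverse
Step 1:
                   G          B          M          X
  init       0.03285       1.06    0.01418    0.03059
  Δ          0.03054    0.09162    0.09162   -0.03054
  eq         0.06339      1.152     0.1058 4.8543e-05
  solve Keq expr → x = -0.03054; check Q = 0.4233
Then add 0.03296 M of X.
Step 2:
                   G          B          M          X
  init       0.06339      1.152     0.1058    0.03301
  Δ          0.03235    0.09705    0.09705   -0.03235
  eq         0.09574      1.249     0.2029 6.5864e-04
  solve Keq expr → x = -0.03235; check Q = 0.4233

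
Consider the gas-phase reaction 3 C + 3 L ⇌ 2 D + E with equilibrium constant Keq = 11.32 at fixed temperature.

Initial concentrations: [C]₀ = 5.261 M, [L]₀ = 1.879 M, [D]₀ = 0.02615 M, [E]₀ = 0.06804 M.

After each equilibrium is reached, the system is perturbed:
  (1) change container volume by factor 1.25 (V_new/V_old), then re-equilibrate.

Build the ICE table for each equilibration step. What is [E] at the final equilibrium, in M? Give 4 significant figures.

Q₀ = 4.8164e-08 vs Keq = 11.32 ⇒ Q<K, forward
Step 1:
                   C          L          D          E
  init         5.261      1.879    0.02615    0.06804
  Δ           -1.755     -1.755       1.17     0.5849
  eq           3.506     0.1242      1.196      0.653
  solve Keq expr → x = 0.5849; check Q = 11.32
Then change container volume by factor 1.25 (V_new/V_old).
Step 2:
                   C          L          D          E
  init         2.805    0.09934     0.9568     0.5224
  Δ          0.02203    0.02203   -0.01469  -0.007343
  eq           2.827     0.1214     0.9421      0.515
  solve Keq expr → x = -0.007343; check Q = 11.32

[E]_eq = 0.515 M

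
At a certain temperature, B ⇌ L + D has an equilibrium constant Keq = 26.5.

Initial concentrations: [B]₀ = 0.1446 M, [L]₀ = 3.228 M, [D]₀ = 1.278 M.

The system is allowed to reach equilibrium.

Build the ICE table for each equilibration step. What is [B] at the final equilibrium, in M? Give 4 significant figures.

[B]_eq = 0.1541 M

Q₀ = 28.53 vs Keq = 26.5 ⇒ Q>K, reverse
Step 1:
                   B          L          D
  Initial     0.1446      3.228      1.278
  Change    0.009468  -0.009468  -0.009468
  Equil       0.1541      3.219      1.269
  solve Keq expr → x = -0.009468; check Q = 26.5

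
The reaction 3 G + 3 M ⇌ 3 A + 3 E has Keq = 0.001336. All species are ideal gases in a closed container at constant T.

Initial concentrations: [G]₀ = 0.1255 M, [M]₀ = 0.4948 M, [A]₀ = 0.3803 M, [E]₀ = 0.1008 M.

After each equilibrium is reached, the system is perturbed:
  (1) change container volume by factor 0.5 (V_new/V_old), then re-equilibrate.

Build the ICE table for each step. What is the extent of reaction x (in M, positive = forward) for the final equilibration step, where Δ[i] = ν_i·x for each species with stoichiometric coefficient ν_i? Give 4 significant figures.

Q₀ = 0.2353 vs Keq = 0.001336 ⇒ Q>K, reverse
Step 1:
                   G          M          A          E
  I           0.1255     0.4948     0.3803     0.1008
  C          0.06395    0.06395   -0.06395   -0.06395
  E           0.1894     0.5587     0.3164    0.03685
  solve Keq expr → x = -0.02132; check Q = 0.001336
Then change container volume by factor 0.5 (V_new/V_old).
Step 2:
                   G          M          A          E
  I           0.3789      1.117     0.6327    0.07371
  C                0          0          0          0
  E           0.3789      1.117     0.6327    0.07371
  solve Keq expr → x = 0; check Q = 0.001336

x = 0 M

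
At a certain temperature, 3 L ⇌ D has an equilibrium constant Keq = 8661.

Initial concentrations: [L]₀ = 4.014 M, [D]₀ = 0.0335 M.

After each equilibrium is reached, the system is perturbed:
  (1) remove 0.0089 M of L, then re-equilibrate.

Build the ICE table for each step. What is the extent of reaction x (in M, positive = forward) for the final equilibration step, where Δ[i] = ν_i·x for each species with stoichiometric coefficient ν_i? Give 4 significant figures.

Q₀ = 5.1798e-04 vs Keq = 8661 ⇒ Q<K, forward
Step 1:
                   L          D
  I            4.014     0.0335
  C            -3.96       1.32
  E          0.05386      1.354
  solve Keq expr → x = 1.32; check Q = 8661
Then remove 0.0089 M of L.
Step 2:
                   L          D
  I          0.04496      1.354
  C         0.008861  -0.002954
  E          0.05383      1.351
  solve Keq expr → x = -0.002954; check Q = 8661

x = -0.002954 M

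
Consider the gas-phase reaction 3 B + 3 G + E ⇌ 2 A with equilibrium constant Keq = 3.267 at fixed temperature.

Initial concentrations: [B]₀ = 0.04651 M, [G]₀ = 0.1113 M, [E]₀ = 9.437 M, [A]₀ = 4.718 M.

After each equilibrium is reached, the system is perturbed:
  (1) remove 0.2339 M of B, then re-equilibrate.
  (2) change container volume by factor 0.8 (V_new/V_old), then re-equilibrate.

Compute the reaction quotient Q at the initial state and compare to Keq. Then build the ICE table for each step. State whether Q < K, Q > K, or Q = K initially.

Q₀ = 1.7004e+07; Q > K (proceeds reverse)

Q₀ = 1.7004e+07 vs Keq = 3.267 ⇒ Q>K, reverse
Step 1:
                   B          G          E          A
  I          0.04651     0.1113      9.437      4.718
  C           0.8261     0.8261     0.2754    -0.5507
  E           0.8726     0.9374      9.712      4.167
  solve Keq expr → x = -0.2754; check Q = 3.267
Then remove 0.2339 M of B.
Step 2:
                   B          G          E          A
  I           0.6387     0.9374      9.712      4.167
  C           0.1221     0.1221    0.04072   -0.08143
  E           0.7609       1.06      9.753      4.086
  solve Keq expr → x = -0.04072; check Q = 3.267
Then change container volume by factor 0.8 (V_new/V_old).
Step 3:
                   B          G          E          A
  I           0.9511      1.324      12.19      5.107
  C          -0.1795    -0.1795   -0.05984     0.1197
  E           0.7716      1.145      12.13      5.227
  solve Keq expr → x = 0.05984; check Q = 3.267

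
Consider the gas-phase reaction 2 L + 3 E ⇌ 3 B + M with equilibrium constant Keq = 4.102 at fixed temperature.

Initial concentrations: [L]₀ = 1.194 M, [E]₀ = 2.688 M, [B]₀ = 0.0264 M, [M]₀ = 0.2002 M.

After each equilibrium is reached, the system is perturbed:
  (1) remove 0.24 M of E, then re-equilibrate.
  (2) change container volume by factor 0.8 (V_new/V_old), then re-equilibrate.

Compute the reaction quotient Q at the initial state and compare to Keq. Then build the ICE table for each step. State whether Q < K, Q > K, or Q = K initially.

Q₀ = 1.3304e-07; Q < K (proceeds forward)

Q₀ = 1.3304e-07 vs Keq = 4.102 ⇒ Q<K, forward
Step 1:
                  L         E         B         M
  Initial     1.194     2.688    0.0264    0.2002
  Change    -0.8495    -1.274     1.274    0.4248
  Equil      0.3445     1.414     1.301     0.625
  solve Keq expr → x = 0.4248; check Q = 4.102
Then remove 0.24 M of E.
Step 2:
                  L         E         B         M
  Initial    0.3445     1.174     1.301     0.625
  Change     0.0411   0.06165  -0.06165  -0.02055
  Equil      0.3856     1.235     1.239    0.6044
  solve Keq expr → x = -0.02055; check Q = 4.102
Then change container volume by factor 0.8 (V_new/V_old).
Step 3:
                  L         E         B         M
  Initial     0.482     1.544     1.549    0.7555
  Change   -0.02082  -0.03122   0.03122   0.01041
  Equil      0.4612     1.513      1.58    0.7659
  solve Keq expr → x = 0.01041; check Q = 4.102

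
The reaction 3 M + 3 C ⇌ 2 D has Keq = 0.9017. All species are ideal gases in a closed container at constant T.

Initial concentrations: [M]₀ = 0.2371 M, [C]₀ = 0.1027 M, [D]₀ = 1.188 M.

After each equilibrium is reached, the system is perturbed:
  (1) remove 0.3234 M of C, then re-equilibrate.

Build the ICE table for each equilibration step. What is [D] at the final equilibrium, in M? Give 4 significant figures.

[D]_eq = 0.6011 M

Q₀ = 9.7752e+04 vs Keq = 0.9017 ⇒ Q>K, reverse
Step 1:
                   M          C          D
  Initial     0.2371     0.1027      1.188
  Change      0.7351     0.7351      -0.49
  Equil       0.9722     0.8378      0.698
  solve Keq expr → x = -0.245; check Q = 0.9017
Then remove 0.3234 M of C.
Step 2:
                   M          C          D
  Initial     0.9722     0.5144      0.698
  Change      0.1453     0.1453   -0.09689
  Equil        1.118     0.6597     0.6011
  solve Keq expr → x = -0.04844; check Q = 0.9017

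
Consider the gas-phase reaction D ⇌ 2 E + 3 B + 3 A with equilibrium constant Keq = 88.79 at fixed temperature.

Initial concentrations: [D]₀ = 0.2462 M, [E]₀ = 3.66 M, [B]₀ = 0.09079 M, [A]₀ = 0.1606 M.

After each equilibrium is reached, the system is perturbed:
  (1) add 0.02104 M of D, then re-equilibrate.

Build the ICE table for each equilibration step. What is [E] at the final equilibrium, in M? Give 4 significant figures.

Q₀ = 1.6866e-04 vs Keq = 88.79 ⇒ Q<K, forward
Step 1:
                   D          E          B          A
  Initial     0.2462       3.66    0.09079     0.1606
  Change     -0.2108     0.4216     0.6324     0.6324
  Equil      0.03539      4.082     0.7232      0.793
  solve Keq expr → x = 0.2108; check Q = 88.79
Then add 0.02104 M of D.
Step 2:
                   D          E          B          A
  Initial    0.05643      4.082     0.7232      0.793
  Change    -0.01062    0.02125    0.03187    0.03187
  Equil      0.04581      4.103     0.7551     0.8249
  solve Keq expr → x = 0.01062; check Q = 88.79

[E]_eq = 4.103 M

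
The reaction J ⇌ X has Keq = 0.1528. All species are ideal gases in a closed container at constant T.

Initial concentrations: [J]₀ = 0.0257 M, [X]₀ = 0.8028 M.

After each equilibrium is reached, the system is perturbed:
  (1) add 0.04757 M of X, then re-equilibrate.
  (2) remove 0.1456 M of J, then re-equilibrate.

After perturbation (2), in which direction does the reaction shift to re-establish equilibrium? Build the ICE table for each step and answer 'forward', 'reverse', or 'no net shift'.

Direction: reverse

Q₀ = 31.24 vs Keq = 0.1528 ⇒ Q>K, reverse
Step 1:
                   J          X
  I           0.0257     0.8028
  C            0.693     -0.693
  E           0.7187     0.1098
  solve Keq expr → x = -0.693; check Q = 0.1528
Then add 0.04757 M of X.
Step 2:
                   J          X
  I           0.7187     0.1574
  C          0.04126   -0.04126
  E           0.7599     0.1161
  solve Keq expr → x = -0.04126; check Q = 0.1528
Then remove 0.1456 M of J.
Step 3:
                   J          X
  I           0.6143     0.1161
  C           0.0193    -0.0193
  E           0.6336    0.09682
  solve Keq expr → x = -0.0193; check Q = 0.1528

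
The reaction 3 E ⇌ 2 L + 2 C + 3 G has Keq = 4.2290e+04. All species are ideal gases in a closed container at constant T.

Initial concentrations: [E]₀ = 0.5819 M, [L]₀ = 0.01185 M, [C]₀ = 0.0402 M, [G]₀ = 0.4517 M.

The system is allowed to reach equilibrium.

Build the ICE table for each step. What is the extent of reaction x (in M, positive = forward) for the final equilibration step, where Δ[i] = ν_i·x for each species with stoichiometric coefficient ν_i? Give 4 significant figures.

Q₀ = 1.0614e-07 vs Keq = 4.2290e+04 ⇒ Q<K, forward
Step 1:
                  E         L         C         G
  init       0.5819   0.01185    0.0402    0.4517
  Δ          -0.573     0.382     0.382     0.573
  eq       0.008894    0.3939    0.4222     1.025
  solve Keq expr → x = 0.191; check Q = 4.2290e+04

x = 0.191 M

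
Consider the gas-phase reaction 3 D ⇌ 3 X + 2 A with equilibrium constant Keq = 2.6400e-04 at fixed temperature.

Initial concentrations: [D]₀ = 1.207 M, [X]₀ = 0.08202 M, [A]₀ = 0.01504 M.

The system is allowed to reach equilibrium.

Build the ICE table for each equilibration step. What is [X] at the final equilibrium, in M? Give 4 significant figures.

Q₀ = 7.0980e-08 vs Keq = 2.6400e-04 ⇒ Q<K, forward
Step 1:
                    D           X           A
  Initial       1.207     0.08202     0.01504
  Change      -0.1744      0.1744      0.1163
  Equil         1.033      0.2564      0.1313
  solve Keq expr → x = 0.05813; check Q = 2.6400e-04

[X]_eq = 0.2564 M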